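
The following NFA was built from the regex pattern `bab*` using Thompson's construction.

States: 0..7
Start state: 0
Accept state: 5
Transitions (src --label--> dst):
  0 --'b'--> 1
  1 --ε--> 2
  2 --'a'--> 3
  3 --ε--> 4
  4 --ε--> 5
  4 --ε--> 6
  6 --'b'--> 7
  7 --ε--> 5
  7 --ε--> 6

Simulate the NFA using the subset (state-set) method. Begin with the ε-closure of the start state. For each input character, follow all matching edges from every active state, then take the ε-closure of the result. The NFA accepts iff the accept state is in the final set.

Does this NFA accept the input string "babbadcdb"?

Answer: REJECT

Steps:
initial (ε-close {0}): {0}
'b' @ 1: {1,2}
'a' @ 2: {3,4,5,6}  ✓accept
'b' @ 3: {5,6,7}  ✓accept
'b' @ 4: {5,6,7}  ✓accept
'a' @ 5: {}  — state set empty
rest 'dcdb' ignored (set empty)
end set {} — state 5 not in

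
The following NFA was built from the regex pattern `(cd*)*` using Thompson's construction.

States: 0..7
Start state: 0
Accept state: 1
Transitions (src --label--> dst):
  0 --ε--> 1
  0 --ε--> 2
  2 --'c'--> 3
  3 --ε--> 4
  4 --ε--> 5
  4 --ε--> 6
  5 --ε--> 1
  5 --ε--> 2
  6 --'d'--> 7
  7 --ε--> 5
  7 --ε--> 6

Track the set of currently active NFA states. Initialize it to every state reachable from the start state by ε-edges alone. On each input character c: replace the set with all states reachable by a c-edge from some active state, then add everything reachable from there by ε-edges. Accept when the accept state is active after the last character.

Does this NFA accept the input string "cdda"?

S₀ = ε-closure({0}) = {0,1,2}
'c' @ 1: {1,2,3,4,5,6}  [accepting]
'd' @ 2: {1,2,5,6,7}  [accepting]
'd' @ 3: {1,2,5,6,7}  [accepting]
'a' @ 4: {}  — no active states
final: {}; accept 1 not in set

Answer: REJECT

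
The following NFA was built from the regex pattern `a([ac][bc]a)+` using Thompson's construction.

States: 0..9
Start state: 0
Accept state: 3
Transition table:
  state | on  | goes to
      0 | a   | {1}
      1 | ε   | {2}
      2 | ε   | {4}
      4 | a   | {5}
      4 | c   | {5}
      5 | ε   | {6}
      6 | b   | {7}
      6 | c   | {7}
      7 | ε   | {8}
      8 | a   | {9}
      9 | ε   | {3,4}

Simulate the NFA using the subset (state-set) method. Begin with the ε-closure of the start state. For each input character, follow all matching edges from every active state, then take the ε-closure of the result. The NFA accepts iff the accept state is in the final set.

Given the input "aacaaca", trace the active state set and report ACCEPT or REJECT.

Answer: ACCEPT

Derivation:
S₀ = ε-closure({0}) = {0}
'a' @ 1: {1,2,4}
'a' @ 2: {5,6}
'c' @ 3: {7,8}
'a' @ 4: {3,4,9}  ✓accept
'a' @ 5: {5,6}
'c' @ 6: {7,8}
'a' @ 7: {3,4,9}  ✓accept
end set {3,4,9} — state 3 in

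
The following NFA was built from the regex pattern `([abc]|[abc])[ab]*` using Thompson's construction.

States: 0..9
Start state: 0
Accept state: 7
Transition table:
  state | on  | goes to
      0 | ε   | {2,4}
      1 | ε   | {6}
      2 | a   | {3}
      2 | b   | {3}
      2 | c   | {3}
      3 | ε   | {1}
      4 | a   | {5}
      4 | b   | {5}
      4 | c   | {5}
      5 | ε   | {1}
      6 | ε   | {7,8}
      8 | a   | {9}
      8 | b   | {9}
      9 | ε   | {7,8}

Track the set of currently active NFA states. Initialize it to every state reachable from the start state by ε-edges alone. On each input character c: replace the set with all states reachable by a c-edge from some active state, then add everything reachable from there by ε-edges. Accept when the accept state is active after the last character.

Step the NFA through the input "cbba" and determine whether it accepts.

S₀ = ε-closure({0}) = {0,2,4}
'c' @ 1: {1,3,5,6,7,8}  [accepting]
'b' @ 2: {7,8,9}  [accepting]
'b' @ 3: {7,8,9}  [accepting]
'a' @ 4: {7,8,9}  [accepting]
after full input: {7,8,9}  (accept=7 in)

Answer: ACCEPT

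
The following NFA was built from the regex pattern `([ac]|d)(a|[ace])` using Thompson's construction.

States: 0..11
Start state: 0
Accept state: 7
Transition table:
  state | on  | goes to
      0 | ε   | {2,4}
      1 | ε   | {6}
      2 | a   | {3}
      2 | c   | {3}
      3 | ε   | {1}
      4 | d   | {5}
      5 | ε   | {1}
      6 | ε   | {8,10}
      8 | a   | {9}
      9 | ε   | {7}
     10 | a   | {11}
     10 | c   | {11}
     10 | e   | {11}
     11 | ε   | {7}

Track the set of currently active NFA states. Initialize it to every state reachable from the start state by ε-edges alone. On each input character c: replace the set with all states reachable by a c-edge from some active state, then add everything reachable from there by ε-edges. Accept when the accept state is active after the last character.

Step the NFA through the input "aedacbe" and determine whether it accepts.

Answer: REJECT

Trace:
start: ε-closure({0}) = {0,2,4}
'a' @ 1: {1,3,6,8,10}
'e' @ 2: {7,11}  (accept∈set)
'd' @ 3: {}  — dead — no transitions
rest 'acbe' ignored (set empty)
final: {}; accept 7 not in set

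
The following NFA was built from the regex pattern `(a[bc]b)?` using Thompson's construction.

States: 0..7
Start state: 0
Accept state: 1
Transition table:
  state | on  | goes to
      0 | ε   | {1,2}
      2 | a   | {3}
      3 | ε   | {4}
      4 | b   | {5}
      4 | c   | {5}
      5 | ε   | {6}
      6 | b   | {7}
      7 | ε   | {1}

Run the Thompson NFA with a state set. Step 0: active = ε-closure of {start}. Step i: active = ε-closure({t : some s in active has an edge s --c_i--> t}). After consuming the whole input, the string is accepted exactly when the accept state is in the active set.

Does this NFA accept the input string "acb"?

Answer: ACCEPT

Steps:
S₀ = ε-closure({0}) = {0,1,2}
'a' @ 1: {3,4}
'c' @ 2: {5,6}
'b' @ 3: {1,7}  (accept∈set)
final: {1,7}; accept 1 in set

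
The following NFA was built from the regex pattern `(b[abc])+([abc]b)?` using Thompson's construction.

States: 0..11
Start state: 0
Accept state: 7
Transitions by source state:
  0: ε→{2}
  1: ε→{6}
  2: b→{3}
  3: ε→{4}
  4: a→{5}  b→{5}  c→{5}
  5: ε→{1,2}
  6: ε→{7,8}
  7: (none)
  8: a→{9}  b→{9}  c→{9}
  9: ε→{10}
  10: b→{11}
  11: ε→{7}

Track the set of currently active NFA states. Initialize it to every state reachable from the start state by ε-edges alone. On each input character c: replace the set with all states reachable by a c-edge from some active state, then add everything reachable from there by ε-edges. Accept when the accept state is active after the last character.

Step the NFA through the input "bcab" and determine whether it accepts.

Answer: ACCEPT

Steps:
S₀ = ε-closure({0}) = {0,2}
'b' @ 1: {3,4}
'c' @ 2: {1,2,5,6,7,8}  ✓accept
'a' @ 3: {9,10}
'b' @ 4: {7,11}  ✓accept
final: {7,11}; accept 7 in set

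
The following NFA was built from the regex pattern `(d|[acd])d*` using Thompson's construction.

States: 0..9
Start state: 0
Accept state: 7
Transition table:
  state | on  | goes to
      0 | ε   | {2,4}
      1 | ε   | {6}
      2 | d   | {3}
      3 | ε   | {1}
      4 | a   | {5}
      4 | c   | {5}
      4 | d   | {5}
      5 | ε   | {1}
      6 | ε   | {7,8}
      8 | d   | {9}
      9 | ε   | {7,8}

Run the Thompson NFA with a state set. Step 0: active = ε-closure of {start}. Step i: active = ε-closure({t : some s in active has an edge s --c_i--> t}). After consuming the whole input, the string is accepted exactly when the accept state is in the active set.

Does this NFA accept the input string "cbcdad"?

Answer: REJECT

Derivation:
initial (ε-close {0}): {0,2,4}
'c' @ 1: {1,5,6,7,8}  (accept∈set)
'b' @ 2: {}  — state set empty
rest 'cdad' ignored (set empty)
final: {}; accept 7 not in set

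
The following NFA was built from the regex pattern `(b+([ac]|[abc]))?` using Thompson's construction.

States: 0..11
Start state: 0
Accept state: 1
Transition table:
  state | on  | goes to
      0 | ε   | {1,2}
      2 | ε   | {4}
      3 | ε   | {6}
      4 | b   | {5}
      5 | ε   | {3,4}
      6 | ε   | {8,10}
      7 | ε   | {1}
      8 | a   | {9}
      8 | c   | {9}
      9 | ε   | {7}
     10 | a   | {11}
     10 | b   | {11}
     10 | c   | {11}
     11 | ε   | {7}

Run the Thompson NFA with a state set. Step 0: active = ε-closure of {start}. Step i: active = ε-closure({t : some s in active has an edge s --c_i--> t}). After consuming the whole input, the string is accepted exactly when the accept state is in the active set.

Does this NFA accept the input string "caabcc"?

Answer: REJECT

Steps:
S₀ = ε-closure({0}) = {0,1,2,4}
'c' @ 1: {}  — dead — no transitions
rest 'aabcc' ignored (set empty)
final: {}; accept 1 not in set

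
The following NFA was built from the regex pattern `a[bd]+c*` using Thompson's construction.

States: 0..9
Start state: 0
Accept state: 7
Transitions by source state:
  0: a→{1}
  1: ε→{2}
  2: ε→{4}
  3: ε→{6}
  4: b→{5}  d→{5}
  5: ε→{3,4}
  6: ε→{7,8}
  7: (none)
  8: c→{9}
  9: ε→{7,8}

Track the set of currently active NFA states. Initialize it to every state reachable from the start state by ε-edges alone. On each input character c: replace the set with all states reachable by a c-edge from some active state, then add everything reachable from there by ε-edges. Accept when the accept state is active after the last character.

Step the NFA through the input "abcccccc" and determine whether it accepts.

Answer: ACCEPT

Derivation:
initial (ε-close {0}): {0}
'a' @ 1: {1,2,4}
'b' @ 2: {3,4,5,6,7,8}  [accepting]
'c' @ 3: {7,8,9}  [accepting]
'c' @ 4: {7,8,9}  [accepting]
'c' @ 5: {7,8,9}  [accepting]
'c' @ 6: {7,8,9}  [accepting]
'c' @ 7: {7,8,9}  [accepting]
'c' @ 8: {7,8,9}  [accepting]
final: {7,8,9}; accept 7 in set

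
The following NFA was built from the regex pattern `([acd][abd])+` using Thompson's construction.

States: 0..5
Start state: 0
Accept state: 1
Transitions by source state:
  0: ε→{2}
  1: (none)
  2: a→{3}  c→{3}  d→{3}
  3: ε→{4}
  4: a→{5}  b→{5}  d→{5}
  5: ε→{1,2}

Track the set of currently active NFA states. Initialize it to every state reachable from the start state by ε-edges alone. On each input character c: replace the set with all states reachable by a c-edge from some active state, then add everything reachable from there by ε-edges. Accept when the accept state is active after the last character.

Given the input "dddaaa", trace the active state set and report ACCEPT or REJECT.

Answer: ACCEPT

Derivation:
S₀ = ε-closure({0}) = {0,2}
'd' @ 1: {3,4}
'd' @ 2: {1,2,5}  (accept∈set)
'd' @ 3: {3,4}
'a' @ 4: {1,2,5}  (accept∈set)
'a' @ 5: {3,4}
'a' @ 6: {1,2,5}  (accept∈set)
after full input: {1,2,5}  (accept=1 in)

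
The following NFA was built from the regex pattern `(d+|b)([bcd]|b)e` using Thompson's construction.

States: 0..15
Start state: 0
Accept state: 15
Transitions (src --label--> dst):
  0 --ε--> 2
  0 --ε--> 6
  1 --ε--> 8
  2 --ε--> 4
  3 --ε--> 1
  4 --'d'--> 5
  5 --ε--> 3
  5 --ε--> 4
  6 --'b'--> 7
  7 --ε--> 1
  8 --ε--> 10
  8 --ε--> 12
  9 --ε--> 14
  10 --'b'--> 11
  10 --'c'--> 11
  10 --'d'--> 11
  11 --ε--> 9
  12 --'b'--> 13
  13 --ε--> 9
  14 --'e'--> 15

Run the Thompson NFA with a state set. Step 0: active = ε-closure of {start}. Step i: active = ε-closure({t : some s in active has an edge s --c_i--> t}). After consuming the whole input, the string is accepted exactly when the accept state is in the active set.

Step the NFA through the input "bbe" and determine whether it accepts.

Answer: ACCEPT

Trace:
S₀ = ε-closure({0}) = {0,2,4,6}
'b' @ 1: {1,7,8,10,12}
'b' @ 2: {9,11,13,14}
'e' @ 3: {15}  (accept∈set)
final: {15}; accept 15 in set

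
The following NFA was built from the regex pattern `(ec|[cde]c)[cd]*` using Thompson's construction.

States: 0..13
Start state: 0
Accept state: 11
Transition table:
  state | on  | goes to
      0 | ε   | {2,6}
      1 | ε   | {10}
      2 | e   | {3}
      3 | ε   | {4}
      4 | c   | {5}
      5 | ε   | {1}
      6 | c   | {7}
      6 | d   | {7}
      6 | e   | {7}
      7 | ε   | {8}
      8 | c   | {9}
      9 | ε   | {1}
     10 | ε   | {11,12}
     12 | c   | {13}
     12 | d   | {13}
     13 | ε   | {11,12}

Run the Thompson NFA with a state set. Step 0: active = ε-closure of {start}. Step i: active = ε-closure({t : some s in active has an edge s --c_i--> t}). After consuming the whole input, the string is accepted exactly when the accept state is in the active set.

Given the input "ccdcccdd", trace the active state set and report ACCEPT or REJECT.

start: ε-closure({0}) = {0,2,6}
'c' @ 1: {7,8}
'c' @ 2: {1,9,10,11,12}  ✓accept
'd' @ 3: {11,12,13}  ✓accept
'c' @ 4: {11,12,13}  ✓accept
'c' @ 5: {11,12,13}  ✓accept
'c' @ 6: {11,12,13}  ✓accept
'd' @ 7: {11,12,13}  ✓accept
'd' @ 8: {11,12,13}  ✓accept
final: {11,12,13}; accept 11 in set

Answer: ACCEPT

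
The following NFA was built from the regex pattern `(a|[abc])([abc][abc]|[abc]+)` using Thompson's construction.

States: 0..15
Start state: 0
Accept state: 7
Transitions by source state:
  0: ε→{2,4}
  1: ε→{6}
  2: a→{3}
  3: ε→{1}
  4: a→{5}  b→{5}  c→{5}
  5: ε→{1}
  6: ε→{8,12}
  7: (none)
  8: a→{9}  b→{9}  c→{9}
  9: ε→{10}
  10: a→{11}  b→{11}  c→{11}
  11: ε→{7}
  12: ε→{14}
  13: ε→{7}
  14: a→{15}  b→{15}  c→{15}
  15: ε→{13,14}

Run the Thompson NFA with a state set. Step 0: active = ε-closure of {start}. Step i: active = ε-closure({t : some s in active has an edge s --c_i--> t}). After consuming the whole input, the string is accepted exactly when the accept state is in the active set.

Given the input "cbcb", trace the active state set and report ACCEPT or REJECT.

Answer: ACCEPT

Steps:
start: ε-closure({0}) = {0,2,4}
'c' @ 1: {1,5,6,8,12,14}
'b' @ 2: {7,9,10,13,14,15}  (accept∈set)
'c' @ 3: {7,11,13,14,15}  (accept∈set)
'b' @ 4: {7,13,14,15}  (accept∈set)
end set {7,13,14,15} — state 7 in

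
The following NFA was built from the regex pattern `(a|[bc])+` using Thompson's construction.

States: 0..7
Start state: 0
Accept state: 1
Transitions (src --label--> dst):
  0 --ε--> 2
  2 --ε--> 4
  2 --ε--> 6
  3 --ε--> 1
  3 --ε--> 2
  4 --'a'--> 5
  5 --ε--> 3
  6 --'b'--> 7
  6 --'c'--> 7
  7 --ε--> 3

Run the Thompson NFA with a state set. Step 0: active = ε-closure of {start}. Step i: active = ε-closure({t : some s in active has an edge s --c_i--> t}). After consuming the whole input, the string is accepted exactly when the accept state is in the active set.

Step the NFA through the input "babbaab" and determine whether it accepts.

S₀ = ε-closure({0}) = {0,2,4,6}
'b' @ 1: {1,2,3,4,6,7}  [accepting]
'a' @ 2: {1,2,3,4,5,6}  [accepting]
'b' @ 3: {1,2,3,4,6,7}  [accepting]
'b' @ 4: {1,2,3,4,6,7}  [accepting]
'a' @ 5: {1,2,3,4,5,6}  [accepting]
'a' @ 6: {1,2,3,4,5,6}  [accepting]
'b' @ 7: {1,2,3,4,6,7}  [accepting]
final: {1,2,3,4,6,7}; accept 1 in set

Answer: ACCEPT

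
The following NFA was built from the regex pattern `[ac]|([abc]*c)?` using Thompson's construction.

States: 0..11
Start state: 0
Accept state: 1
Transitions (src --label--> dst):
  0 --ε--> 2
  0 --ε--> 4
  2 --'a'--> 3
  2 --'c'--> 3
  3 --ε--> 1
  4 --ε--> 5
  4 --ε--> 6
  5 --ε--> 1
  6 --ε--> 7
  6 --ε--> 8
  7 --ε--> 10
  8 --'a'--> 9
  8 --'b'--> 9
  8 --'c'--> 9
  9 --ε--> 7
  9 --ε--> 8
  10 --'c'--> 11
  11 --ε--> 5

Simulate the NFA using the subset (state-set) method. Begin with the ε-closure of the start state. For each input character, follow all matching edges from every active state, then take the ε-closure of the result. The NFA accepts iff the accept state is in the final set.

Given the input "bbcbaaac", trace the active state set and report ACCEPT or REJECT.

Answer: ACCEPT

Trace:
start: ε-closure({0}) = {0,1,2,4,5,6,7,8,10}
'b' @ 1: {7,8,9,10}
'b' @ 2: {7,8,9,10}
'c' @ 3: {1,5,7,8,9,10,11}  [accepting]
'b' @ 4: {7,8,9,10}
'a' @ 5: {7,8,9,10}
'a' @ 6: {7,8,9,10}
'a' @ 7: {7,8,9,10}
'c' @ 8: {1,5,7,8,9,10,11}  [accepting]
final: {1,5,7,8,9,10,11}; accept 1 in set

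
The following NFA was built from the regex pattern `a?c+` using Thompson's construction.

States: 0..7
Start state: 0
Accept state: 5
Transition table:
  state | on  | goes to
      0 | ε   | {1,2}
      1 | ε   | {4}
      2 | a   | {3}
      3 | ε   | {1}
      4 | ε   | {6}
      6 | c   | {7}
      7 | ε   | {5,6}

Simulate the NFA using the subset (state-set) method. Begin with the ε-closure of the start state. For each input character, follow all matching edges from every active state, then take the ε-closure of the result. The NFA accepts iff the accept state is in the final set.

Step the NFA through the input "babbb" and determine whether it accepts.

Answer: REJECT

Trace:
start: ε-closure({0}) = {0,1,2,4,6}
'b' @ 1: {}  — no active states
rest 'abbb' ignored (set empty)
final: {}; accept 5 not in set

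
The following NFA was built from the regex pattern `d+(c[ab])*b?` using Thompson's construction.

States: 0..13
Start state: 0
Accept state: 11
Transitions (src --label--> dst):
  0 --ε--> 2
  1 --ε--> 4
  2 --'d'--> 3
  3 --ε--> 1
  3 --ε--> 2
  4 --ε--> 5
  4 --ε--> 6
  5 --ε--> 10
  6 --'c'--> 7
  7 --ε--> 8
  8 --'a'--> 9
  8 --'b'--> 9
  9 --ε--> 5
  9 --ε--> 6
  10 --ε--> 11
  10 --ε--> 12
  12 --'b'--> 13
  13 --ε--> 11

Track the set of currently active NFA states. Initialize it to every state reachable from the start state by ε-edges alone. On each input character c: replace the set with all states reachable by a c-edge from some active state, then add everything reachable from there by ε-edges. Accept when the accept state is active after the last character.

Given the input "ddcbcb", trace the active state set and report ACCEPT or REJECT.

Answer: ACCEPT

Steps:
start: ε-closure({0}) = {0,2}
'd' @ 1: {1,2,3,4,5,6,10,11,12}  (accept∈set)
'd' @ 2: {1,2,3,4,5,6,10,11,12}  (accept∈set)
'c' @ 3: {7,8}
'b' @ 4: {5,6,9,10,11,12}  (accept∈set)
'c' @ 5: {7,8}
'b' @ 6: {5,6,9,10,11,12}  (accept∈set)
after full input: {5,6,9,10,11,12}  (accept=11 in)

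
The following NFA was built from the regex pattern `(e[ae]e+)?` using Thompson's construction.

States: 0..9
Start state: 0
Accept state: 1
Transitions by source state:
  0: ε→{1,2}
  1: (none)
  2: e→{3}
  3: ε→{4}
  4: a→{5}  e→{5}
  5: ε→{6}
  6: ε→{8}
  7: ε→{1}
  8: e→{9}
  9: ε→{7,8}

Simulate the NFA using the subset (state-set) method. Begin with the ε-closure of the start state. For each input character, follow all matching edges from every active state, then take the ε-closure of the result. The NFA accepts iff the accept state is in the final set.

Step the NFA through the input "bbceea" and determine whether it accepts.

start: ε-closure({0}) = {0,1,2}
'b' @ 1: {}  — no active states
rest 'bceea' ignored (set empty)
after full input: {}  (accept=1 not in)

Answer: REJECT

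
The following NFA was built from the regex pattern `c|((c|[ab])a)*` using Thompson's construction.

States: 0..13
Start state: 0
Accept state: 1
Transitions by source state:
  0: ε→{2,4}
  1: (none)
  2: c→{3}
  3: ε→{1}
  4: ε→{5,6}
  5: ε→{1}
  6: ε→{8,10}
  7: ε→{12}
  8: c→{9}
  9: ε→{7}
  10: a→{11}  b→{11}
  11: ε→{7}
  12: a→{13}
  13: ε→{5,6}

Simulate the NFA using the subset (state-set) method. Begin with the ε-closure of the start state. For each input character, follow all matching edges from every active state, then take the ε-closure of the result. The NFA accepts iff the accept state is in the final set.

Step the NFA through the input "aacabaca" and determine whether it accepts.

Answer: ACCEPT

Derivation:
start: ε-closure({0}) = {0,1,2,4,5,6,8,10}
'a' @ 1: {7,11,12}
'a' @ 2: {1,5,6,8,10,13}  (accept∈set)
'c' @ 3: {7,9,12}
'a' @ 4: {1,5,6,8,10,13}  (accept∈set)
'b' @ 5: {7,11,12}
'a' @ 6: {1,5,6,8,10,13}  (accept∈set)
'c' @ 7: {7,9,12}
'a' @ 8: {1,5,6,8,10,13}  (accept∈set)
final: {1,5,6,8,10,13}; accept 1 in set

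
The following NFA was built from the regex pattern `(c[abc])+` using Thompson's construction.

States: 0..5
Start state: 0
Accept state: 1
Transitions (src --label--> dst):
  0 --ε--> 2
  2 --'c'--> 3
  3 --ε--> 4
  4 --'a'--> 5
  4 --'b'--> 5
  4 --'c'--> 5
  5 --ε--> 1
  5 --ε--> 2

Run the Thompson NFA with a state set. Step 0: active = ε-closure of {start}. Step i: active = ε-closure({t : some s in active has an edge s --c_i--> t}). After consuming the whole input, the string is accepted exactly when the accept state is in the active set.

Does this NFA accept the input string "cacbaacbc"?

start: ε-closure({0}) = {0,2}
'c' @ 1: {3,4}
'a' @ 2: {1,2,5}  (accept∈set)
'c' @ 3: {3,4}
'b' @ 4: {1,2,5}  (accept∈set)
'a' @ 5: {}  — state set empty
rest 'acbc' ignored (set empty)
final: {}; accept 1 not in set

Answer: REJECT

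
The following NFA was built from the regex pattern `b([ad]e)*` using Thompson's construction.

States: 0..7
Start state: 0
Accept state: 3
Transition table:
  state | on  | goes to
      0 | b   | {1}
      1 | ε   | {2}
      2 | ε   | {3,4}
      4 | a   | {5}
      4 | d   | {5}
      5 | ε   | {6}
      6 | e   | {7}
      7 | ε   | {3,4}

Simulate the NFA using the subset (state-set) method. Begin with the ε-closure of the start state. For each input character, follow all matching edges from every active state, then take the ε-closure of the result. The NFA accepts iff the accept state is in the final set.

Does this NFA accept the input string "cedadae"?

initial (ε-close {0}): {0}
'c' @ 1: {}  — dead — no transitions
rest 'edadae' ignored (set empty)
final: {}; accept 3 not in set

Answer: REJECT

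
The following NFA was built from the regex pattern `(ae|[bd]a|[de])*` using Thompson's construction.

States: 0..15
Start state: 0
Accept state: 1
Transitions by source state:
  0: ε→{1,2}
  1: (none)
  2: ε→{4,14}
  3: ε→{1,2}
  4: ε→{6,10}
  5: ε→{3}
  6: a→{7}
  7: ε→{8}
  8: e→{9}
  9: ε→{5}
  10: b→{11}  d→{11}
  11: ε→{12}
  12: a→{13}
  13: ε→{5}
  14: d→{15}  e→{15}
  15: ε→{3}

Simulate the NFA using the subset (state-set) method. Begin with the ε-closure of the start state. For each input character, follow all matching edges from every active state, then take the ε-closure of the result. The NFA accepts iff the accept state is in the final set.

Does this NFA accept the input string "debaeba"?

Answer: ACCEPT

Derivation:
start: ε-closure({0}) = {0,1,2,4,6,10,14}
'd' @ 1: {1,2,3,4,6,10,11,12,14,15}  ✓accept
'e' @ 2: {1,2,3,4,6,10,14,15}  ✓accept
'b' @ 3: {11,12}
'a' @ 4: {1,2,3,4,5,6,10,13,14}  ✓accept
'e' @ 5: {1,2,3,4,6,10,14,15}  ✓accept
'b' @ 6: {11,12}
'a' @ 7: {1,2,3,4,5,6,10,13,14}  ✓accept
after full input: {1,2,3,4,5,6,10,13,14}  (accept=1 in)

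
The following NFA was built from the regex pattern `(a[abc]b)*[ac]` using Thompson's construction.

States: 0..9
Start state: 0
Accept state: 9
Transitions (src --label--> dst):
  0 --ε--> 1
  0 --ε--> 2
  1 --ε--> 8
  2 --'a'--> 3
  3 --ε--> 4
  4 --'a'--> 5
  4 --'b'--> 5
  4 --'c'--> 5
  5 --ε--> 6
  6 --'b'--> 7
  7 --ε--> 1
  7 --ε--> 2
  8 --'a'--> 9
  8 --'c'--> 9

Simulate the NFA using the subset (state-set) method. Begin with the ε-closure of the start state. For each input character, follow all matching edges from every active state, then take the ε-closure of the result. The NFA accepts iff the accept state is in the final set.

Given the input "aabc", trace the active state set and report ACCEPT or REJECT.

start: ε-closure({0}) = {0,1,2,8}
'a' @ 1: {3,4,9}  (accept∈set)
'a' @ 2: {5,6}
'b' @ 3: {1,2,7,8}
'c' @ 4: {9}  (accept∈set)
final: {9}; accept 9 in set

Answer: ACCEPT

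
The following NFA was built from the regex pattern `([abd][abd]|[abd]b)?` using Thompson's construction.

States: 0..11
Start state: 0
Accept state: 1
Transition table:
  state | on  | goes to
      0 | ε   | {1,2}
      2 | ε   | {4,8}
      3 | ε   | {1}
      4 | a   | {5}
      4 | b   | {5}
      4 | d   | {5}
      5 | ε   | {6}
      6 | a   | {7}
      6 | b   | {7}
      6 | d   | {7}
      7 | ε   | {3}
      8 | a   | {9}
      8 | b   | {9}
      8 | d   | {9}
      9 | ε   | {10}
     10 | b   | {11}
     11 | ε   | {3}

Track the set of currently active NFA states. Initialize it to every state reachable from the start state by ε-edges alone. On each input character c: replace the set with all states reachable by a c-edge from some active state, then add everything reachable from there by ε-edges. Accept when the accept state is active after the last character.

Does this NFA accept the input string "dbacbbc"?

Answer: REJECT

Steps:
S₀ = ε-closure({0}) = {0,1,2,4,8}
'd' @ 1: {5,6,9,10}
'b' @ 2: {1,3,7,11}  (accept∈set)
'a' @ 3: {}  — state set empty
rest 'cbbc' ignored (set empty)
final: {}; accept 1 not in set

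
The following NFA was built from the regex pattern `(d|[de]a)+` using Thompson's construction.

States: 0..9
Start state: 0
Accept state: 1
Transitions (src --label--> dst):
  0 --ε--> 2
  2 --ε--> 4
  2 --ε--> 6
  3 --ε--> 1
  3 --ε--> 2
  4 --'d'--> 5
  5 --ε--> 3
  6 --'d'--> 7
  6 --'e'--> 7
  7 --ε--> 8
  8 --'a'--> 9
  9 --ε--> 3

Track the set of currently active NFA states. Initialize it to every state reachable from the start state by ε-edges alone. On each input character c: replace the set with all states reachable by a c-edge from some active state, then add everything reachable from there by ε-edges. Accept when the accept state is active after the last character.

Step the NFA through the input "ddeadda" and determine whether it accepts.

S₀ = ε-closure({0}) = {0,2,4,6}
'd' @ 1: {1,2,3,4,5,6,7,8}  ✓accept
'd' @ 2: {1,2,3,4,5,6,7,8}  ✓accept
'e' @ 3: {7,8}
'a' @ 4: {1,2,3,4,6,9}  ✓accept
'd' @ 5: {1,2,3,4,5,6,7,8}  ✓accept
'd' @ 6: {1,2,3,4,5,6,7,8}  ✓accept
'a' @ 7: {1,2,3,4,6,9}  ✓accept
after full input: {1,2,3,4,6,9}  (accept=1 in)

Answer: ACCEPT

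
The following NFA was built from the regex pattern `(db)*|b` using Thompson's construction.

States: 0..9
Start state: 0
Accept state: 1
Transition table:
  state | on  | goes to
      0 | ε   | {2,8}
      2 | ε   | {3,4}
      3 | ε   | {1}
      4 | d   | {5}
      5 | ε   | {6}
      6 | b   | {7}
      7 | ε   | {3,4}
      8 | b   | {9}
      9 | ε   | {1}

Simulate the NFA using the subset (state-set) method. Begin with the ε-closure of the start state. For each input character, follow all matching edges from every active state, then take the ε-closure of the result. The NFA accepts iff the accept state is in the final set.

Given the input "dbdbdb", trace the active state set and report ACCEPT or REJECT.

start: ε-closure({0}) = {0,1,2,3,4,8}
'd' @ 1: {5,6}
'b' @ 2: {1,3,4,7}  ✓accept
'd' @ 3: {5,6}
'b' @ 4: {1,3,4,7}  ✓accept
'd' @ 5: {5,6}
'b' @ 6: {1,3,4,7}  ✓accept
end set {1,3,4,7} — state 1 in

Answer: ACCEPT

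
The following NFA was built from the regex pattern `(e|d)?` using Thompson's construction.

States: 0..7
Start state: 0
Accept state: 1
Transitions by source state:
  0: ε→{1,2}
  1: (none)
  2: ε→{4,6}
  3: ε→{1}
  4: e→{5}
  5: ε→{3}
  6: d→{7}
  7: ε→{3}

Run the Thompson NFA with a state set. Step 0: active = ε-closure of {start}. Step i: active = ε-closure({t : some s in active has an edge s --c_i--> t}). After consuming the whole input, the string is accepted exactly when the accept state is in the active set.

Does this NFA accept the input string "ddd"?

Answer: REJECT

Derivation:
initial (ε-close {0}): {0,1,2,4,6}
'd' @ 1: {1,3,7}  [accepting]
'd' @ 2: {}  — no active states
rest 'd' ignored (set empty)
final: {}; accept 1 not in set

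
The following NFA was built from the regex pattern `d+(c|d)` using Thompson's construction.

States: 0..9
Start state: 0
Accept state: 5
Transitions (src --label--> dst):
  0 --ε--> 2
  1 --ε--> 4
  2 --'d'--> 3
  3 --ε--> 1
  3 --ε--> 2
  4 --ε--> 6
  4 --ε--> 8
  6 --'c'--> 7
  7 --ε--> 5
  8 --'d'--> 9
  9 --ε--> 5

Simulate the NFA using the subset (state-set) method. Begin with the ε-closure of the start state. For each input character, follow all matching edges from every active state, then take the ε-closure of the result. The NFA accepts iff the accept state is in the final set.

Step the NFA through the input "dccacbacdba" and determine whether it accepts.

Answer: REJECT

Trace:
start: ε-closure({0}) = {0,2}
'd' @ 1: {1,2,3,4,6,8}
'c' @ 2: {5,7}  (accept∈set)
'c' @ 3: {}  — state set empty
rest 'acbacdba' ignored (set empty)
final: {}; accept 5 not in set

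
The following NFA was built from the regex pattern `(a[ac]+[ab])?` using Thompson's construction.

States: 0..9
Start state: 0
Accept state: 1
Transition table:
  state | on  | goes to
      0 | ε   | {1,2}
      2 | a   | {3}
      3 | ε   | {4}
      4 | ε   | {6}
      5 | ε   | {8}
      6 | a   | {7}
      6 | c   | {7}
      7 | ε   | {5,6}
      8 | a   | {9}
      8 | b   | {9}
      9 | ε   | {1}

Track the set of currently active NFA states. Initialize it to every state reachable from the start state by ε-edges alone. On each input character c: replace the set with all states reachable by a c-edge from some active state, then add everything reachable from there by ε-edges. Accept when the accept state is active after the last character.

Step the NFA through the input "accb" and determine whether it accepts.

start: ε-closure({0}) = {0,1,2}
'a' @ 1: {3,4,6}
'c' @ 2: {5,6,7,8}
'c' @ 3: {5,6,7,8}
'b' @ 4: {1,9}  [accepting]
end set {1,9} — state 1 in

Answer: ACCEPT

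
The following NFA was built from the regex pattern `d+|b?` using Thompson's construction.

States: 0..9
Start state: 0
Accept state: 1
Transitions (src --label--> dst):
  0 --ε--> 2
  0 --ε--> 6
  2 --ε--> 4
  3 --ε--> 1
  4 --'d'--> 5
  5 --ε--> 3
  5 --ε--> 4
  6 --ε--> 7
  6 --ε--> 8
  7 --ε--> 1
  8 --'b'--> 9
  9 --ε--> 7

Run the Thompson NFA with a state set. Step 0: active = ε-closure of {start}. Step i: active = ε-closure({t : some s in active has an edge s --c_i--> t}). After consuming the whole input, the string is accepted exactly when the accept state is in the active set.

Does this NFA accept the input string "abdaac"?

start: ε-closure({0}) = {0,1,2,4,6,7,8}
'a' @ 1: {}  — dead — no transitions
rest 'bdaac' ignored (set empty)
after full input: {}  (accept=1 not in)

Answer: REJECT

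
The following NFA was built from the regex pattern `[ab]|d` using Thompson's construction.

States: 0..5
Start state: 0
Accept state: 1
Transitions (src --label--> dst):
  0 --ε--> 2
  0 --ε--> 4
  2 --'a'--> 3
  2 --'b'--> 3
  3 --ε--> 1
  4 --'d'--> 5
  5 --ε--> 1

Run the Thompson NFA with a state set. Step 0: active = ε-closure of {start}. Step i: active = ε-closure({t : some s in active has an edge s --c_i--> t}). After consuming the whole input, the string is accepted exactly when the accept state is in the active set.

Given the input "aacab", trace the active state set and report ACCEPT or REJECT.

start: ε-closure({0}) = {0,2,4}
'a' @ 1: {1,3}  (accept∈set)
'a' @ 2: {}  — state set empty
rest 'cab' ignored (set empty)
after full input: {}  (accept=1 not in)

Answer: REJECT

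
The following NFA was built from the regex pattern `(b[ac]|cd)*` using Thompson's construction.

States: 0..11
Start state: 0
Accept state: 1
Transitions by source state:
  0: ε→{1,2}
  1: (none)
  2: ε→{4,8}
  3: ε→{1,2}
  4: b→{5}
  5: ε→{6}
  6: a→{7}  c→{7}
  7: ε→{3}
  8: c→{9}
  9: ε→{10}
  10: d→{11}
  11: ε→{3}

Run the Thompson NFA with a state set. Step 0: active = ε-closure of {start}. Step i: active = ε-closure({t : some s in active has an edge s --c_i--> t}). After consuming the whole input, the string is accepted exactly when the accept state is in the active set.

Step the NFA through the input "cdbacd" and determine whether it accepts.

Answer: ACCEPT

Derivation:
start: ε-closure({0}) = {0,1,2,4,8}
'c' @ 1: {9,10}
'd' @ 2: {1,2,3,4,8,11}  ✓accept
'b' @ 3: {5,6}
'a' @ 4: {1,2,3,4,7,8}  ✓accept
'c' @ 5: {9,10}
'd' @ 6: {1,2,3,4,8,11}  ✓accept
final: {1,2,3,4,8,11}; accept 1 in set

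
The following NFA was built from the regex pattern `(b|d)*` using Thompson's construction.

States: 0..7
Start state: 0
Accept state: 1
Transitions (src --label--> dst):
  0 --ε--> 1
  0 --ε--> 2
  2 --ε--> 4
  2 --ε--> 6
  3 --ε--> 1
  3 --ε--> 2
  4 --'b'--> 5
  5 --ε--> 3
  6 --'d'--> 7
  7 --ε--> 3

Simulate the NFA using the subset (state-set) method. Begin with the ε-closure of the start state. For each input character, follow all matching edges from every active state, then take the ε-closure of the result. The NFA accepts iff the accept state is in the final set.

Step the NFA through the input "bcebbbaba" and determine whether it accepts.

S₀ = ε-closure({0}) = {0,1,2,4,6}
'b' @ 1: {1,2,3,4,5,6}  ✓accept
'c' @ 2: {}  — state set empty
rest 'ebbbaba' ignored (set empty)
final: {}; accept 1 not in set

Answer: REJECT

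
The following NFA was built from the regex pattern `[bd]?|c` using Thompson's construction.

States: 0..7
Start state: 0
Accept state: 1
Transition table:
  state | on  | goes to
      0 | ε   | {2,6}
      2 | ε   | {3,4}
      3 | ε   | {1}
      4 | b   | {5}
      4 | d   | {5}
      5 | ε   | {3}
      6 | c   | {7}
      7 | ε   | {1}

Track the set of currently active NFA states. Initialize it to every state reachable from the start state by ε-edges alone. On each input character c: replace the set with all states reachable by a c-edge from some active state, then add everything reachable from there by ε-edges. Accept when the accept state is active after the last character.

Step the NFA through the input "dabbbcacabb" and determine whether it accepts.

Answer: REJECT

Trace:
start: ε-closure({0}) = {0,1,2,3,4,6}
'd' @ 1: {1,3,5}  [accepting]
'a' @ 2: {}  — dead — no transitions
rest 'bbbcacabb' ignored (set empty)
final: {}; accept 1 not in set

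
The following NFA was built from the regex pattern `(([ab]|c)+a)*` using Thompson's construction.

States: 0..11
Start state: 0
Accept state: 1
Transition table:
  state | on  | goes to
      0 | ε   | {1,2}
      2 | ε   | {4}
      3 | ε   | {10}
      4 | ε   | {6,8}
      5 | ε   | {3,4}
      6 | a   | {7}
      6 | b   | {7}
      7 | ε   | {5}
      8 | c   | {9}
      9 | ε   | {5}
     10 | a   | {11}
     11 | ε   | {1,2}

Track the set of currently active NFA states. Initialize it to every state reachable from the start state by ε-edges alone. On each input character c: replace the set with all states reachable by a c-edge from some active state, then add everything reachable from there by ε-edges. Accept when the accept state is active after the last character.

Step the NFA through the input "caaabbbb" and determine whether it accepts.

Answer: REJECT

Derivation:
initial (ε-close {0}): {0,1,2,4,6,8}
'c' @ 1: {3,4,5,6,8,9,10}
'a' @ 2: {1,2,3,4,5,6,7,8,10,11}  [accepting]
'a' @ 3: {1,2,3,4,5,6,7,8,10,11}  [accepting]
'a' @ 4: {1,2,3,4,5,6,7,8,10,11}  [accepting]
'b' @ 5: {3,4,5,6,7,8,10}
'b' @ 6: {3,4,5,6,7,8,10}
'b' @ 7: {3,4,5,6,7,8,10}
'b' @ 8: {3,4,5,6,7,8,10}
end set {3,4,5,6,7,8,10} — state 1 not in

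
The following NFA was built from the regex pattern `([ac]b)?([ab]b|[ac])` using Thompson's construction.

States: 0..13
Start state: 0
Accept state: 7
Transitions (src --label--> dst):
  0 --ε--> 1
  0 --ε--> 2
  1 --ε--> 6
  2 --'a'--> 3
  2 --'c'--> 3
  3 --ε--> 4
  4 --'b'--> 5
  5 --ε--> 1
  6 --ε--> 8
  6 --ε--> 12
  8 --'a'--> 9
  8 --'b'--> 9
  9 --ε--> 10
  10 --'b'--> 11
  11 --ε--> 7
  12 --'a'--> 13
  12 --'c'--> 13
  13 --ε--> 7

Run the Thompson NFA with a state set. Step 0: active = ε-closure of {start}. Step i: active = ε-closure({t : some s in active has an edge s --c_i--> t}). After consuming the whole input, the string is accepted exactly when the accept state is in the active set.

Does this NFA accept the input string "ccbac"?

Answer: REJECT

Steps:
start: ε-closure({0}) = {0,1,2,6,8,12}
'c' @ 1: {3,4,7,13}  [accepting]
'c' @ 2: {}  — state set empty
rest 'bac' ignored (set empty)
after full input: {}  (accept=7 not in)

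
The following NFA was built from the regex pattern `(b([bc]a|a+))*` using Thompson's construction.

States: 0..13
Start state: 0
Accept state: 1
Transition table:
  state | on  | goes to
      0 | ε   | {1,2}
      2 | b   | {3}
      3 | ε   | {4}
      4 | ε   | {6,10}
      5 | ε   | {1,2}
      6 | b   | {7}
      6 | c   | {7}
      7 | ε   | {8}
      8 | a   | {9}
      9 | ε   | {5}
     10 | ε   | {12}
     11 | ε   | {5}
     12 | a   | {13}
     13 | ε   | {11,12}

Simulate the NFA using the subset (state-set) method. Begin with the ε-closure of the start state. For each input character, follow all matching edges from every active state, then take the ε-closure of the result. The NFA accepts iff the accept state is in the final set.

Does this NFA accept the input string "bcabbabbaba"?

start: ε-closure({0}) = {0,1,2}
'b' @ 1: {3,4,6,10,12}
'c' @ 2: {7,8}
'a' @ 3: {1,2,5,9}  [accepting]
'b' @ 4: {3,4,6,10,12}
'b' @ 5: {7,8}
'a' @ 6: {1,2,5,9}  [accepting]
'b' @ 7: {3,4,6,10,12}
'b' @ 8: {7,8}
'a' @ 9: {1,2,5,9}  [accepting]
'b' @ 10: {3,4,6,10,12}
'a' @ 11: {1,2,5,11,12,13}  [accepting]
after full input: {1,2,5,11,12,13}  (accept=1 in)

Answer: ACCEPT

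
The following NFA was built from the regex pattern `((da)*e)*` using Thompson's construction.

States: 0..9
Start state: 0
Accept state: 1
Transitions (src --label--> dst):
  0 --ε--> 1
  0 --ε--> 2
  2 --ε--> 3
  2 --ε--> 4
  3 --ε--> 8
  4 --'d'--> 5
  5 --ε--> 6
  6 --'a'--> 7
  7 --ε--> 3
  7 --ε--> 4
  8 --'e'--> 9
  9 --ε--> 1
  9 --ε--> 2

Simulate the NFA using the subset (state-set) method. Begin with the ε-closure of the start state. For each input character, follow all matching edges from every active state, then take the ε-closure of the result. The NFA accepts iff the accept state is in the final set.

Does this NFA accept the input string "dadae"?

start: ε-closure({0}) = {0,1,2,3,4,8}
'd' @ 1: {5,6}
'a' @ 2: {3,4,7,8}
'd' @ 3: {5,6}
'a' @ 4: {3,4,7,8}
'e' @ 5: {1,2,3,4,8,9}  (accept∈set)
final: {1,2,3,4,8,9}; accept 1 in set

Answer: ACCEPT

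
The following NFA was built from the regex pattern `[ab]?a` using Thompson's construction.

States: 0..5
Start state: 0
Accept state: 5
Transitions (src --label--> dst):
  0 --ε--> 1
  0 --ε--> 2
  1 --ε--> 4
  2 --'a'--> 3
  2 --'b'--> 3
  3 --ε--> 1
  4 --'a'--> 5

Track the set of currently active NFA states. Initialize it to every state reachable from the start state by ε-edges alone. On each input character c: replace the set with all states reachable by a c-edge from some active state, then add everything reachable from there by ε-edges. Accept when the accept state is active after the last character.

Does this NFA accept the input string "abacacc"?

Answer: REJECT

Derivation:
start: ε-closure({0}) = {0,1,2,4}
'a' @ 1: {1,3,4,5}  (accept∈set)
'b' @ 2: {}  — no active states
rest 'acacc' ignored (set empty)
after full input: {}  (accept=5 not in)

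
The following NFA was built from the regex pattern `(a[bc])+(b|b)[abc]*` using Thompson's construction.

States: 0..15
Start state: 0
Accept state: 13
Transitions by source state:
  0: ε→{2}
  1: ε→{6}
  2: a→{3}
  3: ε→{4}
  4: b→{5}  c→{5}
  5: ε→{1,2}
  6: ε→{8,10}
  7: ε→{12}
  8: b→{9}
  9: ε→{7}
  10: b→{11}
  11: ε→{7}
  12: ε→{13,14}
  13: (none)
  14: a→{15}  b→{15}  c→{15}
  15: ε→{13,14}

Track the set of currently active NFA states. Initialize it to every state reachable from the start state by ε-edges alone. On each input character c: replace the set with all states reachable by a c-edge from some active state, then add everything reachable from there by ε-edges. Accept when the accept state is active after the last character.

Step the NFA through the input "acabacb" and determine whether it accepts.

Answer: ACCEPT

Trace:
initial (ε-close {0}): {0,2}
'a' @ 1: {3,4}
'c' @ 2: {1,2,5,6,8,10}
'a' @ 3: {3,4}
'b' @ 4: {1,2,5,6,8,10}
'a' @ 5: {3,4}
'c' @ 6: {1,2,5,6,8,10}
'b' @ 7: {7,9,11,12,13,14}  (accept∈set)
final: {7,9,11,12,13,14}; accept 13 in set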